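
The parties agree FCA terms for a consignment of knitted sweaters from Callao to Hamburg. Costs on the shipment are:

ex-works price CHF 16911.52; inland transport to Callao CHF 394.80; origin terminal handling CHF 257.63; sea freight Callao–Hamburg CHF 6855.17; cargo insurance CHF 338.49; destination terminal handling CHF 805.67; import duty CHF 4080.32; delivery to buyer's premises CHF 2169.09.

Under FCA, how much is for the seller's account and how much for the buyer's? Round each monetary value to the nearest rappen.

Seller: CHF 17306.32; buyer: CHF 14506.37

FCA: the seller delivers export-cleared goods to the carrier; the buyer bears costs from that point.
Seller's account: goods 16911.52 + inland to port 394.80 = 17306.32
Buyer's account: origin terminal 257.63 + freight 6855.17 + insurance 338.49 + destination terminal 805.67 + duty 4080.32 + delivery 2169.09 = 14506.37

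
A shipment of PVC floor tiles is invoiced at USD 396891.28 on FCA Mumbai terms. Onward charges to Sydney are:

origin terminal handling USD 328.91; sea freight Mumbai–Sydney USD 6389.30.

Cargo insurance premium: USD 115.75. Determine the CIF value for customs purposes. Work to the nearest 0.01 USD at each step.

CIF value: USD 403725.24

CIF = FCA price + pre-shipment costs + freight + insurance
CIF = 396891.28 + 328.91 + 6389.30 + 115.75 = 403725.24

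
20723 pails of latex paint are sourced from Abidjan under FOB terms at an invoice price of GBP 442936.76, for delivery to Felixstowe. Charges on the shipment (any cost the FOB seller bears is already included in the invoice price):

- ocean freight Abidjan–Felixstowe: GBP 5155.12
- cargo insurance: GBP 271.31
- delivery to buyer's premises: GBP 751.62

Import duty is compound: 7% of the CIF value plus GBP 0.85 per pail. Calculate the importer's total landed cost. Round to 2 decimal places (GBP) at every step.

FOB: the seller bears costs until goods are on board at the origin port; the buyer bears freight, insurance and all costs thereafter.
CIF value = FOB price + freight + insurance = 442936.76 + 5155.12 + 271.31 = 448363.19
Ad valorem component: 448363.19 × 7% = 31385.42
Specific component: 20723 × 0.85 = 17614.55
Import duty = 31385.42 + 17614.55 = 48999.97
Buyer bears: freight 5155.12 + insurance 271.31 + delivery 751.62 + duty 48999.97 = 55178.02
Landed cost = invoice 442936.76 + 55178.02 = 498114.78

Total landed cost: GBP 498114.78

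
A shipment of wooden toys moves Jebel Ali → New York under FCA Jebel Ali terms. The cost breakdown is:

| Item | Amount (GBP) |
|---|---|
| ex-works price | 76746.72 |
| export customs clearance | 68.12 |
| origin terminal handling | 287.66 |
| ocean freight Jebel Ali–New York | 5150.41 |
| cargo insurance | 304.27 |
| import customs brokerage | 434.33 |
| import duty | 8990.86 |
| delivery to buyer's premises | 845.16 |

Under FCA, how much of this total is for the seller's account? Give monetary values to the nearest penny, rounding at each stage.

Seller's account: GBP 76814.84

FCA: the seller delivers export-cleared goods to the carrier; the buyer bears costs from that point.
Seller's account: goods 76746.72 + export clearance 68.12 = 76814.84
Buyer's account: origin terminal 287.66 + freight 5150.41 + insurance 304.27 + brokerage 434.33 + duty 8990.86 + delivery 845.16 = 16012.69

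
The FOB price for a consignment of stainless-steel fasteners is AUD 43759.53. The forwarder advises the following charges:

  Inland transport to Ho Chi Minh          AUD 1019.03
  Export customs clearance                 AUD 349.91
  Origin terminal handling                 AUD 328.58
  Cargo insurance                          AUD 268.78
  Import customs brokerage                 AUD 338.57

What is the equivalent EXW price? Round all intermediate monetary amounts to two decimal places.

EXW price: AUD 42062.01

Not relevant to the conversion: insurance, brokerage — on the buyer under both terms; not part of either seller's price.
From FOB to EXW, the seller no longer bears: inland to port, export clearance, origin terminal.
EXW price = 43759.53 − 1019.03 − 349.91 − 328.58 = 42062.01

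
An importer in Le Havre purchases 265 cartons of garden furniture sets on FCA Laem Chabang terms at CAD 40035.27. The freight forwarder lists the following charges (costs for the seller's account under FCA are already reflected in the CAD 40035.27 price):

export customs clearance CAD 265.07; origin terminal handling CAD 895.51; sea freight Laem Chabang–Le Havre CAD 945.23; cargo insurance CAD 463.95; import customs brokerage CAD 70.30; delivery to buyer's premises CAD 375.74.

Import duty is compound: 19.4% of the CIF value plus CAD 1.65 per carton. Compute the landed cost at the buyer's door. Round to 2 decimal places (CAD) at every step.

Total landed cost: CAD 51437.20

FCA: the seller delivers export-cleared goods to the carrier; the buyer bears costs from that point.
Already in the invoice (seller's account under FCA): export clearance — exclude.
CIF value = FCA price + origin terminal + freight + insurance = 40035.27 + 895.51 + 945.23 + 463.95 = 42339.96
Ad valorem component: 42339.96 × 19.4% = 8213.95
Specific component: 265 × 1.65 = 437.25
Import duty = 8213.95 + 437.25 = 8651.20
Buyer bears: origin terminal 895.51 + freight 945.23 + insurance 463.95 + brokerage 70.30 + delivery 375.74 + duty 8651.20 = 11401.93
Landed cost = invoice 40035.27 + 11401.93 = 51437.20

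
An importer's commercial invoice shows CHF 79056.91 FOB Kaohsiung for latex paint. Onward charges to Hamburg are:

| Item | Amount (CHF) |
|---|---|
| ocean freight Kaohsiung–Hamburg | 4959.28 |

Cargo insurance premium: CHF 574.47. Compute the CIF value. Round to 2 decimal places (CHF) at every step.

CIF value: CHF 84590.66

CIF = FOB price + freight + insurance
CIF = 79056.91 + 4959.28 + 574.47 = 84590.66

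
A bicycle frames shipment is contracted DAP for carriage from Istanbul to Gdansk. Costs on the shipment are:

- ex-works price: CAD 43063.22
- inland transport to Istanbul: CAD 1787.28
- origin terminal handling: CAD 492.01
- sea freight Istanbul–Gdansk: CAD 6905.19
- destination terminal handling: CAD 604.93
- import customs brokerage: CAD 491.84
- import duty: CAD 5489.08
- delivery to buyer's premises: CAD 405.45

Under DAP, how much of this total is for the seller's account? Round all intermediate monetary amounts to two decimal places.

Seller's account: CAD 53258.08

DAP: the seller bears all costs to the named destination except import duty and clearance.
Seller's account: goods 43063.22 + inland to port 1787.28 + origin terminal 492.01 + freight 6905.19 + destination terminal 604.93 + delivery 405.45 = 53258.08
Buyer's account: brokerage 491.84 + duty 5489.08 = 5980.92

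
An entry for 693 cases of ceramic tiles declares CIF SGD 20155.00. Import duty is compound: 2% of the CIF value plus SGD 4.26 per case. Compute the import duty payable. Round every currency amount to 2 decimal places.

Ad valorem component: 20155.00 × 2% = 403.10
Specific component: 693 × 4.26 = 2952.18
Import duty = 403.10 + 2952.18 = 3355.28

Import duty: SGD 3355.28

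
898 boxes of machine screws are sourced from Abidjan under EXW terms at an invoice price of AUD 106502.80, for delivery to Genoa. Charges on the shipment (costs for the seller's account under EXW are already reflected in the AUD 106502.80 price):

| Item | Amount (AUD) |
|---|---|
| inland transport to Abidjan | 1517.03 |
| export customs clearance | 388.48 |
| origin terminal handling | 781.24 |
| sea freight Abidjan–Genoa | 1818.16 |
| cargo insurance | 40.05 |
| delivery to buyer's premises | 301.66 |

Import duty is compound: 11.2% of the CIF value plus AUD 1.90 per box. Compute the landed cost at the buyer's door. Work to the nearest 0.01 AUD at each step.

Total landed cost: AUD 125492.97

EXW: the seller makes goods available at their premises; the buyer bears all onward costs.
CIF value = EXW price + inland to port + export clearance + origin terminal + freight + insurance = 106502.80 + 1517.03 + 388.48 + 781.24 + 1818.16 + 40.05 = 111047.76
Ad valorem component: 111047.76 × 11.2% = 12437.35
Specific component: 898 × 1.90 = 1706.20
Import duty = 12437.35 + 1706.20 = 14143.55
Buyer bears: inland to port 1517.03 + export clearance 388.48 + origin terminal 781.24 + freight 1818.16 + insurance 40.05 + delivery 301.66 + duty 14143.55 = 18990.17
Landed cost = invoice 106502.80 + 18990.17 = 125492.97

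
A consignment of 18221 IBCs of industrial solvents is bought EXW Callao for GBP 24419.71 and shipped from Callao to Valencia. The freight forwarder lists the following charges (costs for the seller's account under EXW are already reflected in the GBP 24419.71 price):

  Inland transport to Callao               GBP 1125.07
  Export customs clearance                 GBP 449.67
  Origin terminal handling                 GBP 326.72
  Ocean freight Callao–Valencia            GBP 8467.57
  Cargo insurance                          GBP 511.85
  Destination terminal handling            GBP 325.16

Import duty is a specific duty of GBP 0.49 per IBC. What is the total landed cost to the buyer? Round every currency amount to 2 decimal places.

Total landed cost: GBP 44554.04

EXW: the seller makes goods available at their premises; the buyer bears all onward costs.
CIF value = EXW price + inland to port + export clearance + origin terminal + freight + insurance = 24419.71 + 1125.07 + 449.67 + 326.72 + 8467.57 + 511.85 = 35300.59
Import duty = 18221 × 0.49 = 8928.29
Buyer bears: inland to port 1125.07 + export clearance 449.67 + origin terminal 326.72 + freight 8467.57 + insurance 511.85 + destination terminal 325.16 + duty 8928.29 = 20134.33
Landed cost = invoice 24419.71 + 20134.33 = 44554.04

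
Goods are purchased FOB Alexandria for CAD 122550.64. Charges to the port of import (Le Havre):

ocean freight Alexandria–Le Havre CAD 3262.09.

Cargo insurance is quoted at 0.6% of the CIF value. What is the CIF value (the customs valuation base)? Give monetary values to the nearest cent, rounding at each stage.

Let C be the CIF value. C = FOB price + freight + 0.6% × C
C − 0.6% × C = 122550.64 + 3262.09
0.994 × C = 125812.73
C = 125812.73 / 0.994 = 126572.16
Insurance premium = 0.6% × 126572.16 = 759.43

CIF value: CAD 126572.16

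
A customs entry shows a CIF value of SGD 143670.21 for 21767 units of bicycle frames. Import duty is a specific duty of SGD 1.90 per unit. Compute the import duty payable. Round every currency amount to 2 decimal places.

Import duty = 21767 × 1.90 = 41357.30

Import duty: SGD 41357.30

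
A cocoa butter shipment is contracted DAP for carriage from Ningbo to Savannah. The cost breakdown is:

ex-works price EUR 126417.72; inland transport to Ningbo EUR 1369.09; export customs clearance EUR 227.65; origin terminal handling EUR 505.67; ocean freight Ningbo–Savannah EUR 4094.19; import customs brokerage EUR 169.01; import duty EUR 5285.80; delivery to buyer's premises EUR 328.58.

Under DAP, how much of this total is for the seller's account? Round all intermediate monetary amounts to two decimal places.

DAP: the seller bears all costs to the named destination except import duty and clearance.
Seller's account: goods 126417.72 + inland to port 1369.09 + export clearance 227.65 + origin terminal 505.67 + freight 4094.19 + delivery 328.58 = 132942.90
Buyer's account: brokerage 169.01 + duty 5285.80 = 5454.81

Seller's account: EUR 132942.90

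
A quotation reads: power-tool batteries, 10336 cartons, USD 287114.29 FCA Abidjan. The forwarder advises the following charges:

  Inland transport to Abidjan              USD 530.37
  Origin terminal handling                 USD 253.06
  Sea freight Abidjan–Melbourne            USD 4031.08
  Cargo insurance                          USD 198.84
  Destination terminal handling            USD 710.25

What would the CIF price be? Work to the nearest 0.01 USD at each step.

Not relevant to the conversion: inland to port — on the seller under both FCA and CIF; already in the FCA price and stays in the CIF price. destination terminal — on the buyer under both terms; not part of either seller's price.
From FCA to CIF, the seller additionally bears: origin terminal, freight, insurance.
CIF price = 287114.29 + 253.06 + 4031.08 + 198.84 = 291597.27

CIF price: USD 291597.27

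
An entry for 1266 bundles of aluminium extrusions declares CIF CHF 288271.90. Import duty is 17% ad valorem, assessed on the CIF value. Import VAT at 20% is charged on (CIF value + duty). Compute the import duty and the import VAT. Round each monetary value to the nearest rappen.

Import duty = 288271.90 × 17% = 49006.22
VAT base = CIF + duty = 288271.90 + 49006.22 = 337278.12
Import VAT = 337278.12 × 20% = 67455.62

Import duty: CHF 49006.22; import VAT: CHF 67455.62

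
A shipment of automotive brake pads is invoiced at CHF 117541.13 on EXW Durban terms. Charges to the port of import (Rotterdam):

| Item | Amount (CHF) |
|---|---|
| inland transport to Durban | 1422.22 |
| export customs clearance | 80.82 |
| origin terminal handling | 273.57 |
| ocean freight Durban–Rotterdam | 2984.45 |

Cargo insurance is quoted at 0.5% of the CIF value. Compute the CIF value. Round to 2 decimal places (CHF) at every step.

CIF value: CHF 122916.77

Let C be the CIF value. C = EXW price + pre-shipment costs + freight + 0.5% × C
C − 0.5% × C = 117541.13 + 1422.22 + 80.82 + 273.57 + 2984.45
0.995 × C = 122302.19
C = 122302.19 / 0.995 = 122916.77
Insurance premium = 0.5% × 122916.77 = 614.58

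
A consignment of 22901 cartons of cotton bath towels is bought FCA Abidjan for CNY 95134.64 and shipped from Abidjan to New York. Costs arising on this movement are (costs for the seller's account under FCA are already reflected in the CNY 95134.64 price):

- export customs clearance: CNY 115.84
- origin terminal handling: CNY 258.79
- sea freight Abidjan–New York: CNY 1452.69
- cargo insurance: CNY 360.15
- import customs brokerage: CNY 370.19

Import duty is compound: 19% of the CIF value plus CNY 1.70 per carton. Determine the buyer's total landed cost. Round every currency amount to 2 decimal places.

Total landed cost: CNY 154977.35

FCA: the seller delivers export-cleared goods to the carrier; the buyer bears costs from that point.
Already in the invoice (seller's account under FCA): export clearance — exclude.
CIF value = FCA price + origin terminal + freight + insurance = 95134.64 + 258.79 + 1452.69 + 360.15 = 97206.27
Ad valorem component: 97206.27 × 19% = 18469.19
Specific component: 22901 × 1.70 = 38931.70
Import duty = 18469.19 + 38931.70 = 57400.89
Buyer bears: origin terminal 258.79 + freight 1452.69 + insurance 360.15 + brokerage 370.19 + duty 57400.89 = 59842.71
Landed cost = invoice 95134.64 + 59842.71 = 154977.35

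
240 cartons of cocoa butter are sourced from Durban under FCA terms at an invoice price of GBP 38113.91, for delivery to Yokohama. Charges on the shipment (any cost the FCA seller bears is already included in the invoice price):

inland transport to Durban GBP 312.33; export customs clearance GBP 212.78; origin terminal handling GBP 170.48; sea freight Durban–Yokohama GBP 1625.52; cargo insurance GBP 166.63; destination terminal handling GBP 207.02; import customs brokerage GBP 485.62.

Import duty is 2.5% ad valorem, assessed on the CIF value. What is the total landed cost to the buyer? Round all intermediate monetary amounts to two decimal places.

FCA: the seller delivers export-cleared goods to the carrier; the buyer bears costs from that point.
Already in the invoice (seller's account under FCA): inland to port, export clearance — exclude.
CIF value = FCA price + origin terminal + freight + insurance = 38113.91 + 170.48 + 1625.52 + 166.63 = 40076.54
Import duty = 40076.54 × 2.5% = 1001.91
Buyer bears: origin terminal 170.48 + freight 1625.52 + insurance 166.63 + destination terminal 207.02 + brokerage 485.62 + duty 1001.91 = 3657.18
Landed cost = invoice 38113.91 + 3657.18 = 41771.09

Total landed cost: GBP 41771.09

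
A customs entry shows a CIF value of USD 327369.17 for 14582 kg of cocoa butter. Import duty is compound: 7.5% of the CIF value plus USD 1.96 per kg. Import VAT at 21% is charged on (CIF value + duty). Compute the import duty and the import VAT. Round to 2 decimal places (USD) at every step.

Import duty: USD 53133.41; import VAT: USD 79905.54

Ad valorem component: 327369.17 × 7.5% = 24552.69
Specific component: 14582 × 1.96 = 28580.72
Import duty = 24552.69 + 28580.72 = 53133.41
VAT base = CIF + duty = 327369.17 + 53133.41 = 380502.58
Import VAT = 380502.58 × 21% = 79905.54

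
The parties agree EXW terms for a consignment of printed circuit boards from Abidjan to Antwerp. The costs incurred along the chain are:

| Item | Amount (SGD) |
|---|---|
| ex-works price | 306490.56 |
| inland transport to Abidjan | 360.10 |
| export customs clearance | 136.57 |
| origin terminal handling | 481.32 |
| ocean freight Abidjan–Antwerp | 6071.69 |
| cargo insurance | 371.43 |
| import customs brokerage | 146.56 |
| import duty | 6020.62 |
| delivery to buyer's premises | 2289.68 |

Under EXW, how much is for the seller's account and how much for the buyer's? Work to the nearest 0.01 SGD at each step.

EXW: the seller makes goods available at their premises; the buyer bears all onward costs.
Seller's account: goods 306490.56 = 306490.56
Buyer's account: inland to port 360.10 + export clearance 136.57 + origin terminal 481.32 + freight 6071.69 + insurance 371.43 + brokerage 146.56 + duty 6020.62 + delivery 2289.68 = 15877.97

Seller: SGD 306490.56; buyer: SGD 15877.97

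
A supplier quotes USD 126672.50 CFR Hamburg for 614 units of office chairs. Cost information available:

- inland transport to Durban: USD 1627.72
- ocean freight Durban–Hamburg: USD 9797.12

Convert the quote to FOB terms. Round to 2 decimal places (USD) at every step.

FOB price: USD 116875.38

Not relevant to the conversion: inland to port — on the seller under both CFR and FOB; already in the CFR price and stays in the FOB price.
From CFR to FOB, the seller no longer bears: freight.
FOB price = 126672.50 − 9797.12 = 116875.38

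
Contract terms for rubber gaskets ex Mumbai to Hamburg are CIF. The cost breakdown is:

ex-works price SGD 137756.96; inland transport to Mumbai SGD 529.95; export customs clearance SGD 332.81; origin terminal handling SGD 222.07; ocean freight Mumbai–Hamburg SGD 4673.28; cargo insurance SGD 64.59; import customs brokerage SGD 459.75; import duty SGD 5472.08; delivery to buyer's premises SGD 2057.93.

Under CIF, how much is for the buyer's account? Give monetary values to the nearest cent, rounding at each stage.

CIF: the seller pays costs through ocean freight and marine insurance to the destination port.
Seller's account: goods 137756.96 + inland to port 529.95 + export clearance 332.81 + origin terminal 222.07 + freight 4673.28 + insurance 64.59 = 143579.66
Buyer's account: brokerage 459.75 + duty 5472.08 + delivery 2057.93 = 7989.76

Buyer's account: SGD 7989.76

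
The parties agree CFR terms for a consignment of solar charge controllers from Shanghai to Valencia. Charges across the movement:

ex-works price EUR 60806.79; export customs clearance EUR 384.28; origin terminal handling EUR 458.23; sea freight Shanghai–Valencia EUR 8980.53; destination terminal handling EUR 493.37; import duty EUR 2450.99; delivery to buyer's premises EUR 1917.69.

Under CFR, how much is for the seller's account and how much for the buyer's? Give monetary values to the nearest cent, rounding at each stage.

Seller: EUR 70629.83; buyer: EUR 4862.05

CFR: the seller pays costs through ocean freight to the destination port, but not insurance.
Seller's account: goods 60806.79 + export clearance 384.28 + origin terminal 458.23 + freight 8980.53 = 70629.83
Buyer's account: destination terminal 493.37 + duty 2450.99 + delivery 1917.69 = 4862.05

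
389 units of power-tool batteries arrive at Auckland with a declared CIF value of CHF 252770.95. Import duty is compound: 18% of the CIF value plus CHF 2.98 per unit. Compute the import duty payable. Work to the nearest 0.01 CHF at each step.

Ad valorem component: 252770.95 × 18% = 45498.77
Specific component: 389 × 2.98 = 1159.22
Import duty = 45498.77 + 1159.22 = 46657.99

Import duty: CHF 46657.99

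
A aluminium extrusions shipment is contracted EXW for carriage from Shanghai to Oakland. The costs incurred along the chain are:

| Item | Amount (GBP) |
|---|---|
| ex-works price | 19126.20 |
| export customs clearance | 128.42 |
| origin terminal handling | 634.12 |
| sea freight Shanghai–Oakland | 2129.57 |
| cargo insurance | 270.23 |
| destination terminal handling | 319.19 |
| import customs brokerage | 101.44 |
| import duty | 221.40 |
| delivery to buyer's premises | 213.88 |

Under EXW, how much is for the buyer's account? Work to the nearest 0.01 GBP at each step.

EXW: the seller makes goods available at their premises; the buyer bears all onward costs.
Seller's account: goods 19126.20 = 19126.20
Buyer's account: export clearance 128.42 + origin terminal 634.12 + freight 2129.57 + insurance 270.23 + destination terminal 319.19 + brokerage 101.44 + duty 221.40 + delivery 213.88 = 4018.25

Buyer's account: GBP 4018.25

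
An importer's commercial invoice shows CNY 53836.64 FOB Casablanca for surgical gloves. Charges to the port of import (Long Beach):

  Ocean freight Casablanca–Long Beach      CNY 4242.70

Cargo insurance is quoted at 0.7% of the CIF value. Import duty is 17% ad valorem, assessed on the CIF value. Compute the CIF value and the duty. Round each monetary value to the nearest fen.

Let C be the CIF value. C = FOB price + freight + 0.7% × C
C − 0.7% × C = 53836.64 + 4242.70
0.993 × C = 58079.34
C = 58079.34 / 0.993 = 58488.76
Insurance premium = 0.7% × 58488.76 = 409.42
Import duty = 58488.76 × 17% = 9943.09

CIF value: CNY 58488.76; import duty: CNY 9943.09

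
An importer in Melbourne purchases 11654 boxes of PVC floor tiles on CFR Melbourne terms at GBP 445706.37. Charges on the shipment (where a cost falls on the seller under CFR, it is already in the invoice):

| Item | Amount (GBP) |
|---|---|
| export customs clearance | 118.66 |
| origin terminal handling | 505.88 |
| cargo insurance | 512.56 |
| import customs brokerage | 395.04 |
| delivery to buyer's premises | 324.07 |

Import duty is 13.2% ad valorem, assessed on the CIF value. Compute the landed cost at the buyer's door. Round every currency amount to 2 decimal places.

Total landed cost: GBP 505838.94

CFR: the seller pays costs through ocean freight to the destination port, but not insurance.
Already in the invoice (seller's account under CFR): export clearance, origin terminal — exclude.
CIF value = CFR price + insurance = 445706.37 + 512.56 = 446218.93
Import duty = 446218.93 × 13.2% = 58900.90
Buyer bears: insurance 512.56 + brokerage 395.04 + delivery 324.07 + duty 58900.90 = 60132.57
Landed cost = invoice 445706.37 + 60132.57 = 505838.94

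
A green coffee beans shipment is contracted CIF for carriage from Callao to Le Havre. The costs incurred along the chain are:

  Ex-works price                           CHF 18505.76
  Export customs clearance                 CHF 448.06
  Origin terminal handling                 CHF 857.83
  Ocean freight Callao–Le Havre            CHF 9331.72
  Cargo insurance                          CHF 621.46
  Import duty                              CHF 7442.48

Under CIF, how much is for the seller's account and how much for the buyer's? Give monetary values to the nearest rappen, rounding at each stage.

Seller: CHF 29764.83; buyer: CHF 7442.48

CIF: the seller pays costs through ocean freight and marine insurance to the destination port.
Seller's account: goods 18505.76 + export clearance 448.06 + origin terminal 857.83 + freight 9331.72 + insurance 621.46 = 29764.83
Buyer's account: duty 7442.48 = 7442.48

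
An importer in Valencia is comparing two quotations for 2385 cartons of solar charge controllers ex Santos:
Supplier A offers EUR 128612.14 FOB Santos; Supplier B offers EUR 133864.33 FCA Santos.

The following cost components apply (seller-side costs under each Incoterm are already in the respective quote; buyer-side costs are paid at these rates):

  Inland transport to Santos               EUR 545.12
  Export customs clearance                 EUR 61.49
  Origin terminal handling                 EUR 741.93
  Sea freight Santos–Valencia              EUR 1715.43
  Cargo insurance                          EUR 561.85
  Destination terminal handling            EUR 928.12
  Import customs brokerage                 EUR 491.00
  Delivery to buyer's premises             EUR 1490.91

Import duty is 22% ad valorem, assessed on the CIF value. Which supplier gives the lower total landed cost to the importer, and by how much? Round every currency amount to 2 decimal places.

Supplier A is cheaper by EUR 7312.83

Supplier A (FOB):
CIF value = FOB price + freight + insurance = 128612.14 + 1715.43 + 561.85 = 130889.42
Import duty = 130889.42 × 22% = 28795.67
Buyer bears (A): 1715.43 + 561.85 + 928.12 + 491.00 + 1490.91 = 5187.31
Landed cost (A) = invoice 128612.14 + 5187.31 + duty 28795.67 = 162595.12
Supplier B (FCA):
CIF value = FCA price + origin terminal + freight + insurance = 133864.33 + 741.93 + 1715.43 + 561.85 = 136883.54
Import duty = 136883.54 × 22% = 30114.38
Buyer bears (B): 741.93 + 1715.43 + 561.85 + 928.12 + 491.00 + 1490.91 = 5929.24
Landed cost (B) = invoice 133864.33 + 5929.24 + duty 30114.38 = 169907.95
Difference = |162595.12 − 169907.95| = 7312.83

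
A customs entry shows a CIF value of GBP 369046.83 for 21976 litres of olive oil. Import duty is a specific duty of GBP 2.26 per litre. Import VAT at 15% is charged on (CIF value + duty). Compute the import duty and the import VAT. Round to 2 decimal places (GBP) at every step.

Import duty = 21976 × 2.26 = 49665.76
VAT base = CIF + duty = 369046.83 + 49665.76 = 418712.59
Import VAT = 418712.59 × 15% = 62806.89

Import duty: GBP 49665.76; import VAT: GBP 62806.89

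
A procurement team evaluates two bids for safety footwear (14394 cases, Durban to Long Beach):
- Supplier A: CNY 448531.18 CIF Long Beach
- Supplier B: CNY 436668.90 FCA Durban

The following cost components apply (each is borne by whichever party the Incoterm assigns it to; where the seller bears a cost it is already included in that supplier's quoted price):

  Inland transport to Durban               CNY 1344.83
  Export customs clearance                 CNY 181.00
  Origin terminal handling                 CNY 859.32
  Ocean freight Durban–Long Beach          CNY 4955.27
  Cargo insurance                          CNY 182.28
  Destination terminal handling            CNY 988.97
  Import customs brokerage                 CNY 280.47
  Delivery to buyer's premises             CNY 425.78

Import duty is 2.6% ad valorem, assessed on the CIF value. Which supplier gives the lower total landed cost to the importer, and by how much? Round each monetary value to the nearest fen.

Supplier A (CIF):
The CIF price already equals the CIF value: 448531.18
Import duty = 448531.18 × 2.6% = 11661.81
Buyer bears (A): 988.97 + 280.47 + 425.78 = 1695.22
Landed cost (A) = invoice 448531.18 + 1695.22 + duty 11661.81 = 461888.21
Supplier B (FCA):
CIF value = FCA price + origin terminal + freight + insurance = 436668.90 + 859.32 + 4955.27 + 182.28 = 442665.77
Import duty = 442665.77 × 2.6% = 11509.31
Buyer bears (B): 859.32 + 4955.27 + 182.28 + 988.97 + 280.47 + 425.78 = 7692.09
Landed cost (B) = invoice 436668.90 + 7692.09 + duty 11509.31 = 455870.30
Difference = |461888.21 − 455870.30| = 6017.91

Supplier B is cheaper by CNY 6017.91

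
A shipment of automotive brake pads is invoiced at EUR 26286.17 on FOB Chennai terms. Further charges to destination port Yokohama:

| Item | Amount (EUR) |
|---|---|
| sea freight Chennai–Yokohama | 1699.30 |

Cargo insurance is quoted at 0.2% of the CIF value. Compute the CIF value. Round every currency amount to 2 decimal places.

Let C be the CIF value. C = FOB price + freight + 0.2% × C
C − 0.2% × C = 26286.17 + 1699.30
0.998 × C = 27985.47
C = 27985.47 / 0.998 = 28041.55
Insurance premium = 0.2% × 28041.55 = 56.08

CIF value: EUR 28041.55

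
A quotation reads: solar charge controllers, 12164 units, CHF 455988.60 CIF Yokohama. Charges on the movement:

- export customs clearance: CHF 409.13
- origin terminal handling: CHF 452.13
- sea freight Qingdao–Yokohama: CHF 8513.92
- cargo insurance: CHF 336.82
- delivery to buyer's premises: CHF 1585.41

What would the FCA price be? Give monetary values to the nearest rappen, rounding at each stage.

FCA price: CHF 446685.73

Not relevant to the conversion: export clearance — on the seller under both CIF and FCA; already in the CIF price and stays in the FCA price. delivery — on the buyer under both terms; not part of either seller's price.
From CIF to FCA, the seller no longer bears: origin terminal, freight, insurance.
FCA price = 455988.60 − 452.13 − 8513.92 − 336.82 = 446685.73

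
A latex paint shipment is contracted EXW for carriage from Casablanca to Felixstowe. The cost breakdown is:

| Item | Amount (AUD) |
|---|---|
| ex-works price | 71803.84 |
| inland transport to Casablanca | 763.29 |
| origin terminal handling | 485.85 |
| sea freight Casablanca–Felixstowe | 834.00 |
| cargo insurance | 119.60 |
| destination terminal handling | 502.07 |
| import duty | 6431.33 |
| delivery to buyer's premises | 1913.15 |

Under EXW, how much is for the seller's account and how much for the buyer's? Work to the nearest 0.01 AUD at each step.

Seller: AUD 71803.84; buyer: AUD 11049.29

EXW: the seller makes goods available at their premises; the buyer bears all onward costs.
Seller's account: goods 71803.84 = 71803.84
Buyer's account: inland to port 763.29 + origin terminal 485.85 + freight 834.00 + insurance 119.60 + destination terminal 502.07 + duty 6431.33 + delivery 1913.15 = 11049.29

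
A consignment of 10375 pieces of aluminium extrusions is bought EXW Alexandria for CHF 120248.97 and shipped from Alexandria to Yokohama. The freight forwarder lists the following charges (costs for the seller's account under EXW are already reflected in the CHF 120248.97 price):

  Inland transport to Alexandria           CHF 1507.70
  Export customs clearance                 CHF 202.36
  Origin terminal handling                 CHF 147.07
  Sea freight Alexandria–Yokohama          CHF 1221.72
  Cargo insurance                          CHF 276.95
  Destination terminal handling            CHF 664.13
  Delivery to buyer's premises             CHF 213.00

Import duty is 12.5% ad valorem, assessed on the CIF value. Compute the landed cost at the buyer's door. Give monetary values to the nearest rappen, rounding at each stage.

Total landed cost: CHF 139932.50

EXW: the seller makes goods available at their premises; the buyer bears all onward costs.
CIF value = EXW price + inland to port + export clearance + origin terminal + freight + insurance = 120248.97 + 1507.70 + 202.36 + 147.07 + 1221.72 + 276.95 = 123604.77
Import duty = 123604.77 × 12.5% = 15450.60
Buyer bears: inland to port 1507.70 + export clearance 202.36 + origin terminal 147.07 + freight 1221.72 + insurance 276.95 + destination terminal 664.13 + delivery 213.00 + duty 15450.60 = 19683.53
Landed cost = invoice 120248.97 + 19683.53 = 139932.50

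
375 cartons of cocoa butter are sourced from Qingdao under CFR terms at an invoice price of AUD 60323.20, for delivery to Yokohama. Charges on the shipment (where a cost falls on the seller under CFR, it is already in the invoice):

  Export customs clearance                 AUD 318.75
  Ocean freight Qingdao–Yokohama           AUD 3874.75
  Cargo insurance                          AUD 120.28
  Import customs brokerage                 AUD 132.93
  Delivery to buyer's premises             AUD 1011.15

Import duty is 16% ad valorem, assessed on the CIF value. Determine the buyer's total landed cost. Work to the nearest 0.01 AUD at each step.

Total landed cost: AUD 71258.52

CFR: the seller pays costs through ocean freight to the destination port, but not insurance.
Already in the invoice (seller's account under CFR): export clearance, freight — exclude.
CIF value = CFR price + insurance = 60323.20 + 120.28 = 60443.48
Import duty = 60443.48 × 16% = 9670.96
Buyer bears: insurance 120.28 + brokerage 132.93 + delivery 1011.15 + duty 9670.96 = 10935.32
Landed cost = invoice 60323.20 + 10935.32 = 71258.52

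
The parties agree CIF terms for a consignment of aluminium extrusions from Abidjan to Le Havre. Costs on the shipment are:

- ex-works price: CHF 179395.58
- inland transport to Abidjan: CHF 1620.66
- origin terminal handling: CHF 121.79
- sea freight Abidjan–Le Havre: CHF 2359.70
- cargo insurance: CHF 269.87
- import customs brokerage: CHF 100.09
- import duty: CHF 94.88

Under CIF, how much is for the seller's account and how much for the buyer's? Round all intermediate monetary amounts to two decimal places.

Seller: CHF 183767.60; buyer: CHF 194.97

CIF: the seller pays costs through ocean freight and marine insurance to the destination port.
Seller's account: goods 179395.58 + inland to port 1620.66 + origin terminal 121.79 + freight 2359.70 + insurance 269.87 = 183767.60
Buyer's account: brokerage 100.09 + duty 94.88 = 194.97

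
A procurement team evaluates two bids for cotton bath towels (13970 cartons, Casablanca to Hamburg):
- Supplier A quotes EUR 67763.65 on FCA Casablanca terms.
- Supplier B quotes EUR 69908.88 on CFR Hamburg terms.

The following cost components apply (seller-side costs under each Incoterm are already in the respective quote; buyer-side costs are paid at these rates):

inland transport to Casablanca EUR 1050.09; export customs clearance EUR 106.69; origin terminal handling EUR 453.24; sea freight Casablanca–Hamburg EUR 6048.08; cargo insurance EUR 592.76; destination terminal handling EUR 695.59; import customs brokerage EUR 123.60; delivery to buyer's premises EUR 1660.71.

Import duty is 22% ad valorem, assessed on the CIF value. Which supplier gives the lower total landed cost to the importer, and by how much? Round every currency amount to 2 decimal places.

Supplier B is cheaper by EUR 5314.43

Supplier A (FCA):
CIF value = FCA price + origin terminal + freight + insurance = 67763.65 + 453.24 + 6048.08 + 592.76 = 74857.73
Import duty = 74857.73 × 22% = 16468.70
Buyer bears (A): 453.24 + 6048.08 + 592.76 + 695.59 + 123.60 + 1660.71 = 9573.98
Landed cost (A) = invoice 67763.65 + 9573.98 + duty 16468.70 = 93806.33
Supplier B (CFR):
CIF value = CFR price + insurance = 69908.88 + 592.76 = 70501.64
Import duty = 70501.64 × 22% = 15510.36
Buyer bears (B): 592.76 + 695.59 + 123.60 + 1660.71 = 3072.66
Landed cost (B) = invoice 69908.88 + 3072.66 + duty 15510.36 = 88491.90
Difference = |93806.33 − 88491.90| = 5314.43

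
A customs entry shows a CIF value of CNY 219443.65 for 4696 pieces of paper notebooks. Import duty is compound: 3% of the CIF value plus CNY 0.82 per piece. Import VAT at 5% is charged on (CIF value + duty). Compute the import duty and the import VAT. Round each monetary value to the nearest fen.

Ad valorem component: 219443.65 × 3% = 6583.31
Specific component: 4696 × 0.82 = 3850.72
Import duty = 6583.31 + 3850.72 = 10434.03
VAT base = CIF + duty = 219443.65 + 10434.03 = 229877.68
Import VAT = 229877.68 × 5% = 11493.88

Import duty: CNY 10434.03; import VAT: CNY 11493.88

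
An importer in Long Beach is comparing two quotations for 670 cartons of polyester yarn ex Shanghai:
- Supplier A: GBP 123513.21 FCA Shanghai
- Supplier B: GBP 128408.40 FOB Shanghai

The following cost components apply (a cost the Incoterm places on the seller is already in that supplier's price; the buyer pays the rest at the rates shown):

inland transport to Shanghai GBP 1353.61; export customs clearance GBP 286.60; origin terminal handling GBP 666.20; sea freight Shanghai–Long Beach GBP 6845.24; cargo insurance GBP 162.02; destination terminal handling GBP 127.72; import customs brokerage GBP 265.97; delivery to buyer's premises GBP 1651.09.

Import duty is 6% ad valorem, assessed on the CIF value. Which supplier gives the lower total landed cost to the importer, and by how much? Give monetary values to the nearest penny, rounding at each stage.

Supplier A is cheaper by GBP 4482.73

Supplier A (FCA):
CIF value = FCA price + origin terminal + freight + insurance = 123513.21 + 666.20 + 6845.24 + 162.02 = 131186.67
Import duty = 131186.67 × 6% = 7871.20
Buyer bears (A): 666.20 + 6845.24 + 162.02 + 127.72 + 265.97 + 1651.09 = 9718.24
Landed cost (A) = invoice 123513.21 + 9718.24 + duty 7871.20 = 141102.65
Supplier B (FOB):
CIF value = FOB price + freight + insurance = 128408.40 + 6845.24 + 162.02 = 135415.66
Import duty = 135415.66 × 6% = 8124.94
Buyer bears (B): 6845.24 + 162.02 + 127.72 + 265.97 + 1651.09 = 9052.04
Landed cost (B) = invoice 128408.40 + 9052.04 + duty 8124.94 = 145585.38
Difference = |141102.65 − 145585.38| = 4482.73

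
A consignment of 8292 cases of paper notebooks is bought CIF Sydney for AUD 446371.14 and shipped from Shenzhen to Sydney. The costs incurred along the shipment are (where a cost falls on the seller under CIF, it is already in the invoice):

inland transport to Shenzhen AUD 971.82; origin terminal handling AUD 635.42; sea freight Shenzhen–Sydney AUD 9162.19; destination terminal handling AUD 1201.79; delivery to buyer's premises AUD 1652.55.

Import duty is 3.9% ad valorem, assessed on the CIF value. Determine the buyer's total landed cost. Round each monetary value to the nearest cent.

CIF: the seller pays costs through ocean freight and marine insurance to the destination port.
Already in the invoice (seller's account under CIF): inland to port, origin terminal, freight — exclude.
The CIF price already equals the CIF value: 446371.14
Import duty = 446371.14 × 3.9% = 17408.47
Buyer bears: destination terminal 1201.79 + delivery 1652.55 + duty 17408.47 = 20262.81
Landed cost = invoice 446371.14 + 20262.81 = 466633.95

Total landed cost: AUD 466633.95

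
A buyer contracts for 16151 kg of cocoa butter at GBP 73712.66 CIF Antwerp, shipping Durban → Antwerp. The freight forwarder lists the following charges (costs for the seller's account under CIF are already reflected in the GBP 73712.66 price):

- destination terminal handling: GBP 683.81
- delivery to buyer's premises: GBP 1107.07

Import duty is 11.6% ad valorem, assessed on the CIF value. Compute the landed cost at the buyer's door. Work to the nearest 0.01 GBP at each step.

Total landed cost: GBP 84054.21

CIF: the seller pays costs through ocean freight and marine insurance to the destination port.
The CIF price already equals the CIF value: 73712.66
Import duty = 73712.66 × 11.6% = 8550.67
Buyer bears: destination terminal 683.81 + delivery 1107.07 + duty 8550.67 = 10341.55
Landed cost = invoice 73712.66 + 10341.55 = 84054.21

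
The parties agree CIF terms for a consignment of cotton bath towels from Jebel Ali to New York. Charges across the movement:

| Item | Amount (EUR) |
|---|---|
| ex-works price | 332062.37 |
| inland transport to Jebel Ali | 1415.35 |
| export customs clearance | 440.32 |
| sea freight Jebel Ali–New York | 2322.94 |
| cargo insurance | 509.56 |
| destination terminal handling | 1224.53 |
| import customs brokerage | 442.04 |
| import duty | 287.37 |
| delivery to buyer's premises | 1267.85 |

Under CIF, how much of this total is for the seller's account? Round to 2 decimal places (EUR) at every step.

CIF: the seller pays costs through ocean freight and marine insurance to the destination port.
Seller's account: goods 332062.37 + inland to port 1415.35 + export clearance 440.32 + freight 2322.94 + insurance 509.56 = 336750.54
Buyer's account: destination terminal 1224.53 + brokerage 442.04 + duty 287.37 + delivery 1267.85 = 3221.79

Seller's account: EUR 336750.54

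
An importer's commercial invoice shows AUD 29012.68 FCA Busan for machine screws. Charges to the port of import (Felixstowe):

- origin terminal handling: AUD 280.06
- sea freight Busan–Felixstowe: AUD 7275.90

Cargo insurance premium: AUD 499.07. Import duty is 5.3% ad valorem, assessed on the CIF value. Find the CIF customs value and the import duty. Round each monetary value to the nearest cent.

CIF = FCA price + pre-shipment costs + freight + insurance
CIF = 29012.68 + 280.06 + 7275.90 + 499.07 = 37067.71
Import duty = 37067.71 × 5.3% = 1964.59

CIF value: AUD 37067.71; import duty: AUD 1964.59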